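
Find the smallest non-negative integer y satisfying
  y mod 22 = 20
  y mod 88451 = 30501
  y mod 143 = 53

1357266

Combine the congruences pairwise.
gcd(22, 88451) = 11 and 11 | (30501 − 20), so the pair is consistent; merging gives y ≡ 118952 (mod 176902), where 176902 = lcm(22, 88451).
gcd(176902, 143) = 11 and 11 | (53 − 118952), so the pair is consistent; merging gives y ≡ 1357266 (mod 2299726), where 2299726 = lcm(176902, 143).
The solution is unique modulo lcm(22, 88451, 143) = 2299726.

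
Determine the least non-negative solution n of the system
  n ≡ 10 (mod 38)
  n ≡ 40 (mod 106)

1948

Combine the congruences pairwise.
gcd(38, 106) = 2 and 2 | (40 − 10), so the pair is consistent; merging gives n ≡ 1948 (mod 2014), where 2014 = lcm(38, 106).
The solution is unique modulo lcm(38, 106) = 2014.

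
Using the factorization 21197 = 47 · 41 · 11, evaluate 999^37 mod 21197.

3832

Mod 47: 999 ≡ 12; 12^37 ≡ 25 (mod 47).
Mod 41: 999 ≡ 15; 15^37 ≡ 19 (mod 41).
Mod 11: 999 ≡ 9; by Fermat, exponent reduces to 37 mod 10 = 7; 9^7 ≡ 4 (mod 11).
Combine by CRT: x ≡ 25 (mod 47), x ≡ 19 (mod 41), x ≡ 4 (mod 11) ⇒ x ≡ 3832 (mod 21197).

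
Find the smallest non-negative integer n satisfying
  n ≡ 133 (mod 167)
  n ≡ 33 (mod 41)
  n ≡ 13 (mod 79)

The moduli are pairwise coprime; M = 167·41·79 = 540913.
M/167 = 3239; 3239 ≡ 66 (mod 167); 66·124 ≡ 1, so inverse 124.
M/41 = 13193; 13193 ≡ 32 (mod 41); 32·9 ≡ 1, so inverse 9.
M/79 = 6847; 6847 ≡ 53 (mod 79); 53·3 ≡ 1, so inverse 3.
n ≡ 133·3239·124 + 33·13193·9 + 13·6847·3 = 57602942.
57602942 mod 540913 = 266164.

266164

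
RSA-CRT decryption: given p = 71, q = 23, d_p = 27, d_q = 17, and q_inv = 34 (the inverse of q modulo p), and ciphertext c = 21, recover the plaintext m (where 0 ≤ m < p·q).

m₁ = c^(d_p) mod p: c ≡ 21 (mod 71), and 21^27 mod 71 = 35.
m₂ = c^(d_q) mod q: c ≡ 21 (mod 23), and 21^17 mod 23 = 5.
h = q_inv·(m₁ − m₂) mod p = 34·(35 − 5) mod 71 = 26.
m = m₂ + h·q = 5 + 26·23 = 603.

603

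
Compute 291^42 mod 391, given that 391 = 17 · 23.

Mod 17: 291 ≡ 2; by Fermat, exponent reduces to 42 mod 16 = 10; 2^10 ≡ 4 (mod 17).
Mod 23: 291 ≡ 15; by Fermat, exponent reduces to 42 mod 22 = 20; 15^20 ≡ 9 (mod 23).
Combine by CRT: x ≡ 4 (mod 17), x ≡ 9 (mod 23) ⇒ x ≡ 55 (mod 391).

55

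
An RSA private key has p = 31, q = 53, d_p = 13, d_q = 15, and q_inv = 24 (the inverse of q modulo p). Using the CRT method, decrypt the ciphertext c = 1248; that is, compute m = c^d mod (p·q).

1597

m₁ = c^(d_p) mod p: c ≡ 8 (mod 31), and 8^13 mod 31 = 16.
m₂ = c^(d_q) mod q: c ≡ 29 (mod 53), and 29^15 mod 53 = 7.
h = q_inv·(m₁ − m₂) mod p = 24·(16 − 7) mod 31 = 30.
m = m₂ + h·q = 7 + 30·53 = 1597.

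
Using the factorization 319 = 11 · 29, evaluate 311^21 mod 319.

278

Mod 11: 311 ≡ 3; by Fermat, exponent reduces to 21 mod 10 = 1; 3^1 ≡ 3 (mod 11).
Mod 29: 311 ≡ 21; 21^21 ≡ 17 (mod 29).
Combine by CRT: x ≡ 3 (mod 11), x ≡ 17 (mod 29) ⇒ x ≡ 278 (mod 319).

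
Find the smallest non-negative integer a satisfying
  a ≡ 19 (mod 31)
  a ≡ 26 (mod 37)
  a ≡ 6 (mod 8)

The moduli are pairwise coprime; N = 31·37·8 = 9176.
N/31 = 296; 296 ≡ 17 (mod 31); 17·11 ≡ 1, so inverse 11.
N/37 = 248; 248 ≡ 26 (mod 37); 26·10 ≡ 1, so inverse 10.
N/8 = 1147; 1147 ≡ 3 (mod 8); 3·3 ≡ 1, so inverse 3.
a ≡ 19·296·11 + 26·248·10 + 6·1147·3 = 146990.
146990 mod 9176 = 174.

174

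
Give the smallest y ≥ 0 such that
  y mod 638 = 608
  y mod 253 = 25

Combine the congruences pairwise.
gcd(638, 253) = 11 and 11 | (25 − 608), so the pair is consistent; merging gives y ≡ 6350 (mod 14674), where 14674 = lcm(638, 253).
The solution is unique modulo lcm(638, 253) = 14674.

6350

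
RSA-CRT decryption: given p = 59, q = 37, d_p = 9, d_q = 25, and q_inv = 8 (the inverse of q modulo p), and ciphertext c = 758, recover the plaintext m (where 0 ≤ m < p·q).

61

m₁ = c^(d_p) mod p: c ≡ 50 (mod 59), and 50^9 mod 59 = 2.
m₂ = c^(d_q) mod q: c ≡ 18 (mod 37), and 18^25 mod 37 = 24.
h = q_inv·(m₁ − m₂) mod p = 8·(2 − 24) mod 59 = 1.
m = m₂ + h·q = 24 + 1·37 = 61.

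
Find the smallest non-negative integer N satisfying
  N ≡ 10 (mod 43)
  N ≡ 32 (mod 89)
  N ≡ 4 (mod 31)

655

The moduli are pairwise coprime; M = 43·89·31 = 118637.
M/43 = 2759; 2759 ≡ 7 (mod 43); 7·37 ≡ 1, so inverse 37.
M/89 = 1333; 1333 ≡ 87 (mod 89); 87·44 ≡ 1, so inverse 44.
M/31 = 3827; 3827 ≡ 14 (mod 31); 14·20 ≡ 1, so inverse 20.
N ≡ 10·2759·37 + 32·1333·44 + 4·3827·20 = 3203854.
3203854 mod 118637 = 655.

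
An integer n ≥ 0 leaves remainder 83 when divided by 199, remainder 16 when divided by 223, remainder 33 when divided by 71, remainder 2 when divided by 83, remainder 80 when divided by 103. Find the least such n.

25842611912

The moduli are pairwise coprime; M = 199·223·71·83·103 = 26935907083.
M/199 = 135356317; 135356317 ≡ 99 (mod 199); 99·197 ≡ 1, so inverse 197.
M/223 = 120788821; 120788821 ≡ 202 (mod 223); 202·138 ≡ 1, so inverse 138.
M/71 = 379378973; 379378973 ≡ 58 (mod 71); 58·60 ≡ 1, so inverse 60.
M/83 = 324529001; 324529001 ≡ 80 (mod 83); 80·55 ≡ 1, so inverse 55.
M/103 = 261513661; 261513661 ≡ 60 (mod 103); 60·91 ≡ 1, so inverse 91.
n ≡ 83·135356317·197 + 16·120788821·138 + 33·379378973·60 + 2·324529001·55 + 80·261513661·91 = 5170600864765.
5170600864765 mod 26935907083 = 25842611912.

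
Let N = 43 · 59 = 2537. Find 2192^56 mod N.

Mod 43: 2192 ≡ 42; by Fermat, exponent reduces to 56 mod 42 = 14; 42^14 ≡ 1 (mod 43).
Mod 59: 2192 ≡ 9; 9^56 ≡ 51 (mod 59).
Combine by CRT: x ≡ 1 (mod 43), x ≡ 51 (mod 59) ⇒ x ≡ 818 (mod 2537).

818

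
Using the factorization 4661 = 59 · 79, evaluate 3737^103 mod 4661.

261

Mod 59: 3737 ≡ 20; by Fermat, exponent reduces to 103 mod 58 = 45; 20^45 ≡ 25 (mod 59).
Mod 79: 3737 ≡ 24; by Fermat, exponent reduces to 103 mod 78 = 25; 24^25 ≡ 24 (mod 79).
Combine by CRT: x ≡ 25 (mod 59), x ≡ 24 (mod 79) ⇒ x ≡ 261 (mod 4661).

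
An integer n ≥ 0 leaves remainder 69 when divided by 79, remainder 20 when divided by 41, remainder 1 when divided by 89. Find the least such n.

287471

The moduli are pairwise coprime; M = 79·41·89 = 288271.
M/79 = 3649; 3649 ≡ 15 (mod 79); 15·58 ≡ 1, so inverse 58.
M/41 = 7031; 7031 ≡ 20 (mod 41); 20·39 ≡ 1, so inverse 39.
M/89 = 3239; 3239 ≡ 35 (mod 89); 35·28 ≡ 1, so inverse 28.
n ≡ 69·3649·58 + 20·7031·39 + 1·3239·28 = 20178170.
20178170 mod 288271 = 287471.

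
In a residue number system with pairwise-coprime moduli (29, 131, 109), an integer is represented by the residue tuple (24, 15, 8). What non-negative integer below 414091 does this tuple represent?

The moduli are pairwise coprime; N = 29·131·109 = 414091.
N/29 = 14279; 14279 ≡ 11 (mod 29); 11·8 ≡ 1, so inverse 8.
N/131 = 3161; 3161 ≡ 17 (mod 131); 17·54 ≡ 1, so inverse 54.
N/109 = 3799; 3799 ≡ 93 (mod 109); 93·34 ≡ 1, so inverse 34.
x ≡ 24·14279·8 + 15·3161·54 + 8·3799·34 = 6335306.
6335306 mod 414091 = 123941.

123941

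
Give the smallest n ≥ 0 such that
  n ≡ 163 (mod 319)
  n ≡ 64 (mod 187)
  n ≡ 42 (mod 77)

25683

Combine the congruences pairwise.
gcd(319, 187) = 11 and 11 | (64 − 163), so the pair is consistent; merging gives n ≡ 3991 (mod 5423), where 5423 = lcm(319, 187).
gcd(5423, 77) = 11 and 11 | (42 − 3991), so the pair is consistent; merging gives n ≡ 25683 (mod 37961), where 37961 = lcm(5423, 77).
The solution is unique modulo lcm(319, 187, 77) = 37961.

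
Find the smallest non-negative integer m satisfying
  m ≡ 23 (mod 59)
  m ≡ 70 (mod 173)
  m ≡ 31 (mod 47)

132242

The moduli are pairwise coprime; N = 59·173·47 = 479729.
N/59 = 8131; 8131 ≡ 48 (mod 59); 48·16 ≡ 1, so inverse 16.
N/173 = 2773; 2773 ≡ 5 (mod 173); 5·104 ≡ 1, so inverse 104.
N/47 = 10207; 10207 ≡ 8 (mod 47); 8·6 ≡ 1, so inverse 6.
m ≡ 23·8131·16 + 70·2773·104 + 31·10207·6 = 25078150.
25078150 mod 479729 = 132242.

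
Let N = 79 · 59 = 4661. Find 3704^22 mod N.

Mod 79: 3704 ≡ 70; 70^22 ≡ 73 (mod 79).
Mod 59: 3704 ≡ 46; 46^22 ≡ 16 (mod 59).
Combine by CRT: x ≡ 73 (mod 79), x ≡ 16 (mod 59) ⇒ x ≡ 547 (mod 4661).

547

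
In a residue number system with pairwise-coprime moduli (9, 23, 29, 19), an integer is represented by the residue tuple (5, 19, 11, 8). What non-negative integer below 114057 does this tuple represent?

26285

The moduli are pairwise coprime; N = 9·23·29·19 = 114057.
N/9 = 12673; 12673 ≡ 1 (mod 9), inverse 1.
N/23 = 4959; 4959 ≡ 14 (mod 23); 14·5 ≡ 1, so inverse 5.
N/29 = 3933; 3933 ≡ 18 (mod 29); 18·21 ≡ 1, so inverse 21.
N/19 = 6003; 6003 ≡ 18 (mod 19); 18·18 ≡ 1, so inverse 18.
x ≡ 5·12673·1 + 19·4959·5 + 11·3933·21 + 8·6003·18 = 2307425.
2307425 mod 114057 = 26285.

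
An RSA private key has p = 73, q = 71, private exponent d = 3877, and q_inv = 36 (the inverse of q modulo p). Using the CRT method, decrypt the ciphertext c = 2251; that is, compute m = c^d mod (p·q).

d_p = d mod (p−1) = 3877 mod 72 = 61; d_q = d mod (q−1) = 27.
m₁ = c^(d_p) mod p: c ≡ 61 (mod 73), and 61^61 mod 73 = 50.
m₂ = c^(d_q) mod q: c ≡ 50 (mod 71), and 50^27 mod 71 = 36.
h = q_inv·(m₁ − m₂) mod p = 36·(50 − 36) mod 73 = 66.
m = m₂ + h·q = 36 + 66·71 = 4722.

4722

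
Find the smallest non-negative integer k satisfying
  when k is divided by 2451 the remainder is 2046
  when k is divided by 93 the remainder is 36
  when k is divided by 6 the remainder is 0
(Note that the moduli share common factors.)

Combine the congruences pairwise.
gcd(2451, 93) = 3 and 3 | (36 − 2046), so the pair is consistent; merging gives k ≡ 46164 (mod 75981), where 75981 = lcm(2451, 93).
gcd(75981, 6) = 3 and 3 | (0 − 46164), so the pair is consistent; merging gives k ≡ 46164 (mod 151962), where 151962 = lcm(75981, 6).
The solution is unique modulo lcm(2451, 93, 6) = 151962.

46164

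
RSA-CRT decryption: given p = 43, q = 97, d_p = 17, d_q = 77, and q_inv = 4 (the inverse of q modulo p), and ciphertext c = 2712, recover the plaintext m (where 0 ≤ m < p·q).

1789

m₁ = c^(d_p) mod p: c ≡ 3 (mod 43), and 3^17 mod 43 = 26.
m₂ = c^(d_q) mod q: c ≡ 93 (mod 97), and 93^77 mod 97 = 43.
h = q_inv·(m₁ − m₂) mod p = 4·(26 − 43) mod 43 = 18.
m = m₂ + h·q = 43 + 18·97 = 1789.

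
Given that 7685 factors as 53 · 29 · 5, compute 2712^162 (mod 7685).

Mod 53: 2712 ≡ 9; by Fermat, exponent reduces to 162 mod 52 = 6; 9^6 ≡ 10 (mod 53).
Mod 29: 2712 ≡ 15; by Fermat, exponent reduces to 162 mod 28 = 22; 15^22 ≡ 6 (mod 29).
Mod 5: 2712 ≡ 2; by Fermat, exponent reduces to 162 mod 4 = 2; 2^2 ≡ 4 (mod 5).
Combine by CRT: x ≡ 10 (mod 53), x ≡ 6 (mod 29), x ≡ 4 (mod 5) ⇒ x ≡ 2819 (mod 7685).

2819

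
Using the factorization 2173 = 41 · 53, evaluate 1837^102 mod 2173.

Mod 41: 1837 ≡ 33; by Fermat, exponent reduces to 102 mod 40 = 22; 33^22 ≡ 23 (mod 41).
Mod 53: 1837 ≡ 35; by Fermat, exponent reduces to 102 mod 52 = 50; 35^50 ≡ 9 (mod 53).
Combine by CRT: x ≡ 23 (mod 41), x ≡ 9 (mod 53) ⇒ x ≡ 433 (mod 2173).

433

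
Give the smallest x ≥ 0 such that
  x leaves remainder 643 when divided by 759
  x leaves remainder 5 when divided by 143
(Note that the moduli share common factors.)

gcd(759, 143) = 11 and 11 | (5 − 643), so the pair is consistent; merging gives x ≡ 4438 (mod 9867), where 9867 = lcm(759, 143).
The solution is unique modulo lcm(759, 143) = 9867.

4438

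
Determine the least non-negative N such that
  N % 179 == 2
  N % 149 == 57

Combine the congruences pairwise.
From N ≡ 2 (mod 179) write N = 2 + 179t. Substituting into N ≡ 57 (mod 149) gives 179t ≡ 55 (mod 149), and since 30⁻¹ ≡ 5 (mod 149), t ≡ 126. Hence N ≡ 2 + 179·126 = 22556 (mod 26671).

22556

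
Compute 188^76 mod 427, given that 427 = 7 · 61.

239

Mod 7: 188 ≡ 6; by Fermat, exponent reduces to 76 mod 6 = 4; 6^4 ≡ 1 (mod 7).
Mod 61: 188 ≡ 5; by Fermat, exponent reduces to 76 mod 60 = 16; 5^16 ≡ 56 (mod 61).
Combine by CRT: x ≡ 1 (mod 7), x ≡ 56 (mod 61) ⇒ x ≡ 239 (mod 427).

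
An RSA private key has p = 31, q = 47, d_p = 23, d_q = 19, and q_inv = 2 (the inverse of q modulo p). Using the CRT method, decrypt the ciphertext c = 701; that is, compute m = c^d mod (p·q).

226

m₁ = c^(d_p) mod p: c ≡ 19 (mod 31), and 19^23 mod 31 = 9.
m₂ = c^(d_q) mod q: c ≡ 43 (mod 47), and 43^19 mod 47 = 38.
h = q_inv·(m₁ − m₂) mod p = 2·(9 − 38) mod 31 = 4.
m = m₂ + h·q = 38 + 4·47 = 226.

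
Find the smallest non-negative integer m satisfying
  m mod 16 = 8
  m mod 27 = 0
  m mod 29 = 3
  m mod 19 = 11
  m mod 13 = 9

The moduli are pairwise coprime; N = 16·27·29·19·13 = 3094416.
N/16 = 193401; 193401 ≡ 9 (mod 16); 9·9 ≡ 1, so inverse 9.
N/27 = 114608; 114608 ≡ 20 (mod 27); 20·23 ≡ 1, so inverse 23.
N/29 = 106704; 106704 ≡ 13 (mod 29); 13·9 ≡ 1, so inverse 9.
N/19 = 162864; 162864 ≡ 15 (mod 19); 15·14 ≡ 1, so inverse 14.
N/13 = 238032; 238032 ≡ 2 (mod 13); 2·7 ≡ 1, so inverse 7.
m ≡ 8·193401·9 + 0·114608·23 + 3·106704·9 + 11·162864·14 + 9·238032·7 = 56882952.
56882952 mod 3094416 = 1183464.

1183464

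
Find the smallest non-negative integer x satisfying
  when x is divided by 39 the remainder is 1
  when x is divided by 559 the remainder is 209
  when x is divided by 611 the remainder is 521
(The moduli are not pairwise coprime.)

gcd(39, 559) = 13 and 13 | (209 − 1), so the pair is consistent; merging gives x ≡ 1327 (mod 1677), where 1677 = lcm(39, 559).
gcd(1677, 611) = 13 and 13 | (521 − 1327), so the pair is consistent; merging gives x ≡ 23128 (mod 78819), where 78819 = lcm(1677, 611).
The solution is unique modulo lcm(39, 559, 611) = 78819.

23128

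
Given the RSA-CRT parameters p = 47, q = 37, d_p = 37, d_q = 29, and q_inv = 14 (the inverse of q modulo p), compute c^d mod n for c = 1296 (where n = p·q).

112

m₁ = c^(d_p) mod p: c ≡ 27 (mod 47), and 27^37 mod 47 = 18.
m₂ = c^(d_q) mod q: c ≡ 1 (mod 37), and 1^29 mod 37 = 1.
h = q_inv·(m₁ − m₂) mod p = 14·(18 − 1) mod 47 = 3.
m = m₂ + h·q = 1 + 3·37 = 112.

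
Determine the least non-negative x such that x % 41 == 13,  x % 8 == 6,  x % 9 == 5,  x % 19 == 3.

20390

The moduli are pairwise coprime; N = 41·8·9·19 = 56088.
N/41 = 1368; 1368 ≡ 15 (mod 41); 15·11 ≡ 1, so inverse 11.
N/8 = 7011; 7011 ≡ 3 (mod 8); 3·3 ≡ 1, so inverse 3.
N/9 = 6232; 6232 ≡ 4 (mod 9); 4·7 ≡ 1, so inverse 7.
N/19 = 2952; 2952 ≡ 7 (mod 19); 7·11 ≡ 1, so inverse 11.
x ≡ 13·1368·11 + 6·7011·3 + 5·6232·7 + 3·2952·11 = 637358.
637358 mod 56088 = 20390.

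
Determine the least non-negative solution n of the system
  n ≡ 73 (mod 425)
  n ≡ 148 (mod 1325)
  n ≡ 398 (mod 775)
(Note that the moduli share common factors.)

482448

gcd(425, 1325) = 25 and 25 | (148 − 73), so the pair is consistent; merging gives n ≡ 9423 (mod 22525), where 22525 = lcm(425, 1325).
gcd(22525, 775) = 25 and 25 | (398 − 9423), so the pair is consistent; merging gives n ≡ 482448 (mod 698275), where 698275 = lcm(22525, 775).
The solution is unique modulo lcm(425, 1325, 775) = 698275.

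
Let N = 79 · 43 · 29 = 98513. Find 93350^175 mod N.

Mod 79: 93350 ≡ 51; by Fermat, exponent reduces to 175 mod 78 = 19; 51^19 ≡ 49 (mod 79).
Mod 43: 93350 ≡ 40; by Fermat, exponent reduces to 175 mod 42 = 7; 40^7 ≡ 6 (mod 43).
Mod 29: 93350 ≡ 28; by Fermat, exponent reduces to 175 mod 28 = 7; 28^7 ≡ 28 (mod 29).
Combine by CRT: x ≡ 49 (mod 79), x ≡ 6 (mod 43), x ≡ 28 (mod 29) ⇒ x ≡ 6843 (mod 98513).

6843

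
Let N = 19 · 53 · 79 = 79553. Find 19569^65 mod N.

Mod 19: 19569 ≡ 18; by Fermat, exponent reduces to 65 mod 18 = 11; 18^11 ≡ 18 (mod 19).
Mod 53: 19569 ≡ 12; by Fermat, exponent reduces to 65 mod 52 = 13; 12^13 ≡ 23 (mod 53).
Mod 79: 19569 ≡ 56; 56^65 ≡ 24 (mod 79).
Combine by CRT: x ≡ 18 (mod 19), x ≡ 23 (mod 53), x ≡ 24 (mod 79) ⇒ x ≡ 4369 (mod 79553).

4369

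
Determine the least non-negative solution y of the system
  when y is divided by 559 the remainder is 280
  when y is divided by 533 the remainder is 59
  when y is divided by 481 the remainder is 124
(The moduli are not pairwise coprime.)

gcd(559, 533) = 13 and 13 | (59 − 280), so the pair is consistent; merging gives y ≡ 6988 (mod 22919), where 22919 = lcm(559, 533).
gcd(22919, 481) = 13 and 13 | (124 − 6988), so the pair is consistent; merging gives y ≡ 350773 (mod 848003), where 848003 = lcm(22919, 481).
The solution is unique modulo lcm(559, 533, 481) = 848003.

350773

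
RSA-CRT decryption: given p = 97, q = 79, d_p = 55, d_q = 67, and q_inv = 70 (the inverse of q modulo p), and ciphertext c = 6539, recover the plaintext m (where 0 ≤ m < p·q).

m₁ = c^(d_p) mod p: c ≡ 40 (mod 97), and 40^55 mod 97 = 5.
m₂ = c^(d_q) mod q: c ≡ 61 (mod 79), and 61^67 mod 79 = 71.
h = q_inv·(m₁ − m₂) mod p = 70·(5 − 71) mod 97 = 36.
m = m₂ + h·q = 71 + 36·79 = 2915.

2915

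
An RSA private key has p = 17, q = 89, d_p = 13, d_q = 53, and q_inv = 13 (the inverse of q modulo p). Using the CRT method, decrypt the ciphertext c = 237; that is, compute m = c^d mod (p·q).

m₁ = c^(d_p) mod p: c ≡ 16 (mod 17), and 16^13 mod 17 = 16.
m₂ = c^(d_q) mod q: c ≡ 59 (mod 89), and 59^53 mod 89 = 70.
h = q_inv·(m₁ − m₂) mod p = 13·(16 − 70) mod 17 = 12.
m = m₂ + h·q = 70 + 12·89 = 1138.

1138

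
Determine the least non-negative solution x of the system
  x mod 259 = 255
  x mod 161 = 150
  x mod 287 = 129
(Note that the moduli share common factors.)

gcd(259, 161) = 7 and 7 | (150 − 255), so the pair is consistent; merging gives x ≡ 4658 (mod 5957), where 5957 = lcm(259, 161).
gcd(5957, 287) = 7 and 7 | (129 − 4658), so the pair is consistent; merging gives x ≡ 219110 (mod 244237), where 244237 = lcm(5957, 287).
The solution is unique modulo lcm(259, 161, 287) = 244237.

219110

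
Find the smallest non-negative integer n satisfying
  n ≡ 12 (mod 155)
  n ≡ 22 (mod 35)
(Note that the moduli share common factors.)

477

gcd(155, 35) = 5 and 5 | (22 − 12), so the pair is consistent; merging gives n ≡ 477 (mod 1085), where 1085 = lcm(155, 35).
The solution is unique modulo lcm(155, 35) = 1085.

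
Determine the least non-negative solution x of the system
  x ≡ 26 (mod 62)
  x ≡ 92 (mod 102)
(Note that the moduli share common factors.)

398

gcd(62, 102) = 2 and 2 | (92 − 26), so the pair is consistent; merging gives x ≡ 398 (mod 3162), where 3162 = lcm(62, 102).
The solution is unique modulo lcm(62, 102) = 3162.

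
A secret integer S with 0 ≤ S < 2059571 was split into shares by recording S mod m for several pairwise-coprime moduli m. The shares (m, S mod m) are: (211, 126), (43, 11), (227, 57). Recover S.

The moduli are pairwise coprime; N = 211·43·227 = 2059571.
N/211 = 9761; 9761 ≡ 55 (mod 211); 55·188 ≡ 1, so inverse 188.
N/43 = 47897; 47897 ≡ 38 (mod 43); 38·17 ≡ 1, so inverse 17.
N/227 = 9073; 9073 ≡ 220 (mod 227); 220·162 ≡ 1, so inverse 162.
S ≡ 126·9761·188 + 11·47897·17 + 57·9073·162 = 323955389.
323955389 mod 2059571 = 602742.

602742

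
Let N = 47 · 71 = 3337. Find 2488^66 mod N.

1981

Mod 47: 2488 ≡ 44; by Fermat, exponent reduces to 66 mod 46 = 20; 44^20 ≡ 7 (mod 47).
Mod 71: 2488 ≡ 3; 3^66 ≡ 64 (mod 71).
Combine by CRT: x ≡ 7 (mod 47), x ≡ 64 (mod 71) ⇒ x ≡ 1981 (mod 3337).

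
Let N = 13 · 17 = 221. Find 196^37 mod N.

Mod 13: 196 ≡ 1; by Fermat, exponent reduces to 37 mod 12 = 1; 1^1 ≡ 1 (mod 13).
Mod 17: 196 ≡ 9; by Fermat, exponent reduces to 37 mod 16 = 5; 9^5 ≡ 8 (mod 17).
Combine by CRT: x ≡ 1 (mod 13), x ≡ 8 (mod 17) ⇒ x ≡ 144 (mod 221).

144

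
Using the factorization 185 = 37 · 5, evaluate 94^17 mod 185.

Mod 37: 94 ≡ 20; 20^17 ≡ 24 (mod 37).
Mod 5: 94 ≡ 4; by Fermat, exponent reduces to 17 mod 4 = 1; 4^1 ≡ 4 (mod 5).
Combine by CRT: x ≡ 24 (mod 37), x ≡ 4 (mod 5) ⇒ x ≡ 24 (mod 185).

24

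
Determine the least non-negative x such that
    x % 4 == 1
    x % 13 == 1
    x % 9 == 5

The moduli are pairwise coprime; N = 4·13·9 = 468.
N/4 = 117; 117 ≡ 1 (mod 4), inverse 1.
N/13 = 36; 36 ≡ 10 (mod 13); 10·4 ≡ 1, so inverse 4.
N/9 = 52; 52 ≡ 7 (mod 9); 7·4 ≡ 1, so inverse 4.
x ≡ 1·117·1 + 1·36·4 + 5·52·4 = 1301.
1301 mod 468 = 365.

365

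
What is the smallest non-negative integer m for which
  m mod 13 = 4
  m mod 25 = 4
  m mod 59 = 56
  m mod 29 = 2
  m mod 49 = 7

Combine the congruences pairwise.
From m ≡ 4 (mod 13) write m = 4 + 13t. Substituting into m ≡ 4 (mod 25) gives 13t ≡ 0 (mod 25), and since 13⁻¹ ≡ 2 (mod 25), t ≡ 0. Hence m ≡ 4 + 13·0 = 4 (mod 325).
From m ≡ 4 (mod 325) write m = 4 + 325t. Substituting into m ≡ 56 (mod 59) gives 325t ≡ 52 (mod 59), and since 30⁻¹ ≡ 2 (mod 59), t ≡ 45. Hence m ≡ 4 + 325·45 = 14629 (mod 19175).
From m ≡ 14629 (mod 19175) write m = 14629 + 19175t. Substituting into m ≡ 2 (mod 29) gives 19175t ≡ 18 (mod 29), and since 6⁻¹ ≡ 5 (mod 29), t ≡ 3. Hence m ≡ 14629 + 19175·3 = 72154 (mod 556075).
From m ≡ 72154 (mod 556075) write m = 72154 + 556075t. Substituting into m ≡ 7 (mod 49) gives 556075t ≡ 30 (mod 49), and since 23⁻¹ ≡ 32 (mod 49), t ≡ 29. Hence m ≡ 72154 + 556075·29 = 16198329 (mod 27247675).

16198329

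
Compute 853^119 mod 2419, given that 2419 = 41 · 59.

2219

Mod 41: 853 ≡ 33; by Fermat, exponent reduces to 119 mod 40 = 39; 33^39 ≡ 5 (mod 41).
Mod 59: 853 ≡ 27; by Fermat, exponent reduces to 119 mod 58 = 3; 27^3 ≡ 36 (mod 59).
Combine by CRT: x ≡ 5 (mod 41), x ≡ 36 (mod 59) ⇒ x ≡ 2219 (mod 2419).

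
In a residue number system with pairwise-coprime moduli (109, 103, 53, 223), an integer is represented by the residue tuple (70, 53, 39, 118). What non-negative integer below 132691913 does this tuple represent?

The moduli are pairwise coprime; N = 109·103·53·223 = 132691913.
N/109 = 1217357; 1217357 ≡ 45 (mod 109); 45·63 ≡ 1, so inverse 63.
N/103 = 1288271; 1288271 ≡ 50 (mod 103); 50·68 ≡ 1, so inverse 68.
N/53 = 2503621; 2503621 ≡ 7 (mod 53); 7·38 ≡ 1, so inverse 38.
N/223 = 595031; 595031 ≡ 67 (mod 223); 67·10 ≡ 1, so inverse 10.
x ≡ 70·1217357·63 + 53·1288271·68 + 39·2503621·38 + 118·595031·10 = 14423975956.
14423975956 mod 132691913 = 93249352.

93249352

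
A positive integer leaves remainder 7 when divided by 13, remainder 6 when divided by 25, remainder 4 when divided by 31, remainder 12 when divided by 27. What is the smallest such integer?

246981

The moduli are pairwise coprime; M = 13·25·31·27 = 272025.
M/13 = 20925; 20925 ≡ 8 (mod 13); 8·5 ≡ 1, so inverse 5.
M/25 = 10881; 10881 ≡ 6 (mod 25); 6·21 ≡ 1, so inverse 21.
M/31 = 8775; 8775 ≡ 2 (mod 31); 2·16 ≡ 1, so inverse 16.
M/27 = 10075; 10075 ≡ 4 (mod 27); 4·7 ≡ 1, so inverse 7.
N ≡ 7·20925·5 + 6·10881·21 + 4·8775·16 + 12·10075·7 = 3511281.
3511281 mod 272025 = 246981.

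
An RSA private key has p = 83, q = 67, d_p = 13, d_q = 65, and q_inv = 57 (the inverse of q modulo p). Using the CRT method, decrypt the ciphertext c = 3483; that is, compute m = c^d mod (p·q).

937

m₁ = c^(d_p) mod p: c ≡ 80 (mod 83), and 80^13 mod 83 = 24.
m₂ = c^(d_q) mod q: c ≡ 66 (mod 67), and 66^65 mod 67 = 66.
h = q_inv·(m₁ − m₂) mod p = 57·(24 − 66) mod 83 = 13.
m = m₂ + h·q = 66 + 13·67 = 937.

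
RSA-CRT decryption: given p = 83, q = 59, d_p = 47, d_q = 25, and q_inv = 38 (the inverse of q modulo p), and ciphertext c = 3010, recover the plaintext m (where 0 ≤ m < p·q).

4072

m₁ = c^(d_p) mod p: c ≡ 22 (mod 83), and 22^47 mod 83 = 5.
m₂ = c^(d_q) mod q: c ≡ 1 (mod 59), and 1^25 mod 59 = 1.
h = q_inv·(m₁ − m₂) mod p = 38·(5 − 1) mod 83 = 69.
m = m₂ + h·q = 1 + 69·59 = 4072.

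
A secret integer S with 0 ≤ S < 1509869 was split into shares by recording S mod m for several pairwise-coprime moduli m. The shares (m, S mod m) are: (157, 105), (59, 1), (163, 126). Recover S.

The moduli are pairwise coprime; N = 157·59·163 = 1509869.
N/157 = 9617; 9617 ≡ 40 (mod 157); 40·106 ≡ 1, so inverse 106.
N/59 = 25591; 25591 ≡ 44 (mod 59); 44·55 ≡ 1, so inverse 55.
N/163 = 9263; 9263 ≡ 135 (mod 163); 135·64 ≡ 1, so inverse 64.
S ≡ 105·9617·106 + 1·25591·55 + 126·9263·64 = 183141547.
183141547 mod 1509869 = 447398.

447398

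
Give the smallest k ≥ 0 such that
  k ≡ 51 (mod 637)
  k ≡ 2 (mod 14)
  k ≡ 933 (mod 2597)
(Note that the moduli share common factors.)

55470

gcd(637, 14) = 7 and 7 | (2 − 51), so the pair is consistent; merging gives k ≡ 688 (mod 1274), where 1274 = lcm(637, 14).
gcd(1274, 2597) = 49 and 49 | (933 − 688), so the pair is consistent; merging gives k ≡ 55470 (mod 67522), where 67522 = lcm(1274, 2597).
The solution is unique modulo lcm(637, 14, 2597) = 67522.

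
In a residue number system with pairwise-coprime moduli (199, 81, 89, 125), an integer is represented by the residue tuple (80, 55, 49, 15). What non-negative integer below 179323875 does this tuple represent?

14117140

The moduli are pairwise coprime; N = 199·81·89·125 = 179323875.
N/199 = 901125; 901125 ≡ 53 (mod 199); 53·184 ≡ 1, so inverse 184.
N/81 = 2213875; 2213875 ≡ 64 (mod 81); 64·19 ≡ 1, so inverse 19.
N/89 = 2014875; 2014875 ≡ 4 (mod 89); 4·67 ≡ 1, so inverse 67.
N/125 = 1434591; 1434591 ≡ 91 (mod 125); 91·11 ≡ 1, so inverse 11.
x ≡ 80·901125·184 + 55·2213875·19 + 49·2014875·67 + 15·1434591·11 = 22429601515.
22429601515 mod 179323875 = 14117140.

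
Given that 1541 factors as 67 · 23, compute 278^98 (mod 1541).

Mod 67: 278 ≡ 10; by Fermat, exponent reduces to 98 mod 66 = 32; 10^32 ≡ 47 (mod 67).
Mod 23: 278 ≡ 2; by Fermat, exponent reduces to 98 mod 22 = 10; 2^10 ≡ 12 (mod 23).
Combine by CRT: x ≡ 47 (mod 67), x ≡ 12 (mod 23) ⇒ x ≡ 449 (mod 1541).

449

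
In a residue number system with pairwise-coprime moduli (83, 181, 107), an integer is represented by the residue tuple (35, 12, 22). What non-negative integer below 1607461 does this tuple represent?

The moduli are pairwise coprime; N = 83·181·107 = 1607461.
N/83 = 19367; 19367 ≡ 28 (mod 83); 28·3 ≡ 1, so inverse 3.
N/181 = 8881; 8881 ≡ 12 (mod 181); 12·166 ≡ 1, so inverse 166.
N/107 = 15023; 15023 ≡ 43 (mod 107); 43·5 ≡ 1, so inverse 5.
x ≡ 35·19367·3 + 12·8881·166 + 22·15023·5 = 21377017.
21377017 mod 1607461 = 480024.

480024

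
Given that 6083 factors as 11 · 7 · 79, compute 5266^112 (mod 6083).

Mod 11: 5266 ≡ 8; by Fermat, exponent reduces to 112 mod 10 = 2; 8^2 ≡ 9 (mod 11).
Mod 7: 5266 ≡ 2; by Fermat, exponent reduces to 112 mod 6 = 4; 2^4 ≡ 2 (mod 7).
Mod 79: 5266 ≡ 52; by Fermat, exponent reduces to 112 mod 78 = 34; 52^34 ≡ 64 (mod 79).
Combine by CRT: x ≡ 9 (mod 11), x ≡ 2 (mod 7), x ≡ 64 (mod 79) ⇒ x ≡ 933 (mod 6083).

933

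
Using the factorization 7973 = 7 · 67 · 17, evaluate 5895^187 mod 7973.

3081

Mod 7: 5895 ≡ 1; by Fermat, exponent reduces to 187 mod 6 = 1; 1^1 ≡ 1 (mod 7).
Mod 67: 5895 ≡ 66; by Fermat, exponent reduces to 187 mod 66 = 55; 66^55 ≡ 66 (mod 67).
Mod 17: 5895 ≡ 13; by Fermat, exponent reduces to 187 mod 16 = 11; 13^11 ≡ 4 (mod 17).
Combine by CRT: x ≡ 1 (mod 7), x ≡ 66 (mod 67), x ≡ 4 (mod 17) ⇒ x ≡ 3081 (mod 7973).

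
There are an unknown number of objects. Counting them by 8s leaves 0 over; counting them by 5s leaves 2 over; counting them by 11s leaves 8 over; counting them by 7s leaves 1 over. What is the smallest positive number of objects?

2472

The moduli are pairwise coprime; M = 8·5·11·7 = 3080.
M/8 = 385; 385 ≡ 1 (mod 8), inverse 1.
M/5 = 616; 616 ≡ 1 (mod 5), inverse 1.
M/11 = 280; 280 ≡ 5 (mod 11); 5·9 ≡ 1, so inverse 9.
M/7 = 440; 440 ≡ 6 (mod 7); 6·6 ≡ 1, so inverse 6.
N ≡ 0·385·1 + 2·616·1 + 8·280·9 + 1·440·6 = 24032.
24032 mod 3080 = 2472.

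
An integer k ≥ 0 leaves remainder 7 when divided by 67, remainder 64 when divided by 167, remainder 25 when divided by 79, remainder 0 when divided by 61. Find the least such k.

From k ≡ 7 (mod 67) write k = 7 + 67t. Substituting into k ≡ 64 (mod 167) gives 67t ≡ 57 (mod 167), and since 67⁻¹ ≡ 5 (mod 167), t ≡ 118. Hence k ≡ 7 + 67·118 = 7913 (mod 11189).
From k ≡ 7913 (mod 11189) write k = 7913 + 11189t. Substituting into k ≡ 25 (mod 79) gives 11189t ≡ 12 (mod 79), and since 50⁻¹ ≡ 49 (mod 79), t ≡ 35. Hence k ≡ 7913 + 11189·35 = 399528 (mod 883931).
From k ≡ 399528 (mod 883931) write k = 399528 + 883931t. Substituting into k ≡ 0 (mod 61) gives 883931t ≡ 22 (mod 61), and since 41⁻¹ ≡ 3 (mod 61), t ≡ 5. Hence k ≡ 399528 + 883931·5 = 4819183 (mod 53919791).

4819183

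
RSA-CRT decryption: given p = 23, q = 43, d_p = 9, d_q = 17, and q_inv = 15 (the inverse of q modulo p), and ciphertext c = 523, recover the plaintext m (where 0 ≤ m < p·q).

m₁ = c^(d_p) mod p: c ≡ 17 (mod 23), and 17^9 mod 23 = 7.
m₂ = c^(d_q) mod q: c ≡ 7 (mod 43), and 7^17 mod 43 = 37.
h = q_inv·(m₁ − m₂) mod p = 15·(7 − 37) mod 23 = 10.
m = m₂ + h·q = 37 + 10·43 = 467.

467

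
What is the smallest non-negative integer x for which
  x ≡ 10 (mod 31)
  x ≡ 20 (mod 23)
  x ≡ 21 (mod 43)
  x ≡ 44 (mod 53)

The moduli are pairwise coprime; N = 31·23·43·53 = 1624927.
N/31 = 52417; 52417 ≡ 27 (mod 31); 27·23 ≡ 1, so inverse 23.
N/23 = 70649; 70649 ≡ 16 (mod 23); 16·13 ≡ 1, so inverse 13.
N/43 = 37789; 37789 ≡ 35 (mod 43); 35·16 ≡ 1, so inverse 16.
N/53 = 30659; 30659 ≡ 25 (mod 53); 25·17 ≡ 1, so inverse 17.
x ≡ 10·52417·23 + 20·70649·13 + 21·37789·16 + 44·30659·17 = 66054686.
66054686 mod 1624927 = 1057606.

1057606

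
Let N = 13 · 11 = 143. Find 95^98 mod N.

42

Mod 13: 95 ≡ 4; by Fermat, exponent reduces to 98 mod 12 = 2; 4^2 ≡ 3 (mod 13).
Mod 11: 95 ≡ 7; by Fermat, exponent reduces to 98 mod 10 = 8; 7^8 ≡ 9 (mod 11).
Combine by CRT: x ≡ 3 (mod 13), x ≡ 9 (mod 11) ⇒ x ≡ 42 (mod 143).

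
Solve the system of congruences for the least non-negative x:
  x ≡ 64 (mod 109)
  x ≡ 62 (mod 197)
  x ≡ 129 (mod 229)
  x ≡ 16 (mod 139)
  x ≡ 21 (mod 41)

18094878931

The moduli are pairwise coprime; N = 109·197·229·139·41 = 28023789583.
N/109 = 257098987; 257098987 ≡ 33 (mod 109); 33·76 ≡ 1, so inverse 76.
N/197 = 142252739; 142252739 ≡ 24 (mod 197); 24·156 ≡ 1, so inverse 156.
N/229 = 122374627; 122374627 ≡ 4 (mod 229); 4·172 ≡ 1, so inverse 172.
N/139 = 201609997; 201609997 ≡ 88 (mod 139); 88·109 ≡ 1, so inverse 109.
N/41 = 683507063; 683507063 ≡ 40 (mod 41); 40·40 ≡ 1, so inverse 40.
x ≡ 64·257098987·76 + 62·142252739·156 + 129·122374627·172 + 16·201609997·109 + 21·683507063·40 = 6267399955940.
6267399955940 mod 28023789583 = 18094878931.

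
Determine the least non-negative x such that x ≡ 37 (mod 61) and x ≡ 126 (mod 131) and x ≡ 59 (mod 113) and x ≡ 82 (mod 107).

56028171

Combine the congruences pairwise.
From x ≡ 37 (mod 61) write x = 37 + 61t. Substituting into x ≡ 126 (mod 131) gives 61t ≡ 89 (mod 131), and since 61⁻¹ ≡ 58 (mod 131), t ≡ 53. Hence x ≡ 37 + 61·53 = 3270 (mod 7991).
From x ≡ 3270 (mod 7991) write x = 3270 + 7991t. Substituting into x ≡ 59 (mod 113) gives 7991t ≡ 66 (mod 113), and since 81⁻¹ ≡ 60 (mod 113), t ≡ 5. Hence x ≡ 3270 + 7991·5 = 43225 (mod 902983).
From x ≡ 43225 (mod 902983) write x = 43225 + 902983t. Substituting into x ≡ 82 (mod 107) gives 902983t ≡ 85 (mod 107), and since 10⁻¹ ≡ 75 (mod 107), t ≡ 62. Hence x ≡ 43225 + 902983·62 = 56028171 (mod 96619181).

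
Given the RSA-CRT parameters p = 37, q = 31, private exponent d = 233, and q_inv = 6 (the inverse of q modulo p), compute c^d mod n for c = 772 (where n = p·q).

d_p = d mod (p−1) = 233 mod 36 = 17; d_q = d mod (q−1) = 23.
m₁ = c^(d_p) mod p: c ≡ 32 (mod 37), and 32^17 mod 37 = 15.
m₂ = c^(d_q) mod q: c ≡ 28 (mod 31), and 28^23 mod 31 = 20.
h = q_inv·(m₁ − m₂) mod p = 6·(15 − 20) mod 37 = 7.
m = m₂ + h·q = 20 + 7·31 = 237.

237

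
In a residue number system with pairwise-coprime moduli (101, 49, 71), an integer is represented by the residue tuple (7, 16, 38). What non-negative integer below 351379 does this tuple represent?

198270

From x ≡ 7 (mod 101) write x = 7 + 101t. Substituting into x ≡ 16 (mod 49) gives 101t ≡ 9 (mod 49), and since 3⁻¹ ≡ 33 (mod 49), t ≡ 3. Hence x ≡ 7 + 101·3 = 310 (mod 4949).
From x ≡ 310 (mod 4949) write x = 310 + 4949t. Substituting into x ≡ 38 (mod 71) gives 4949t ≡ 12 (mod 71), and since 50⁻¹ ≡ 27 (mod 71), t ≡ 40. Hence x ≡ 310 + 4949·40 = 198270 (mod 351379).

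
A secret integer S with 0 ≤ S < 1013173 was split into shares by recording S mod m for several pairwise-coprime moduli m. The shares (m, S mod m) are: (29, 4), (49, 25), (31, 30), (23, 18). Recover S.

888738

From S ≡ 4 (mod 29) write S = 4 + 29t. Substituting into S ≡ 25 (mod 49) gives 29t ≡ 21 (mod 49), and since 29⁻¹ ≡ 22 (mod 49), t ≡ 21. Hence S ≡ 4 + 29·21 = 613 (mod 1421).
From S ≡ 613 (mod 1421) write S = 613 + 1421t. Substituting into S ≡ 30 (mod 31) gives 1421t ≡ 6 (mod 31), and since 26⁻¹ ≡ 6 (mod 31), t ≡ 5. Hence S ≡ 613 + 1421·5 = 7718 (mod 44051).
From S ≡ 7718 (mod 44051) write S = 7718 + 44051t. Substituting into S ≡ 18 (mod 23) gives 44051t ≡ 5 (mod 23), and since 6⁻¹ ≡ 4 (mod 23), t ≡ 20. Hence S ≡ 7718 + 44051·20 = 888738 (mod 1013173).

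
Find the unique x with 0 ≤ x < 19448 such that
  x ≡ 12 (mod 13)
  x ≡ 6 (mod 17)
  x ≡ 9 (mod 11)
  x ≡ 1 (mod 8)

The moduli are pairwise coprime; N = 13·17·11·8 = 19448.
N/13 = 1496; 1496 ≡ 1 (mod 13), inverse 1.
N/17 = 1144; 1144 ≡ 5 (mod 17); 5·7 ≡ 1, so inverse 7.
N/11 = 1768; 1768 ≡ 8 (mod 11); 8·7 ≡ 1, so inverse 7.
N/8 = 2431; 2431 ≡ 7 (mod 8); 7·7 ≡ 1, so inverse 7.
x ≡ 12·1496·1 + 6·1144·7 + 9·1768·7 + 1·2431·7 = 194401.
194401 mod 19448 = 19369.

19369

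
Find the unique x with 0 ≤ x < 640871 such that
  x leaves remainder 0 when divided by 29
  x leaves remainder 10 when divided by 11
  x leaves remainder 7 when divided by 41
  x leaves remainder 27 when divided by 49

Combine the congruences pairwise.
From x ≡ 0 (mod 29) write x = 0 + 29t. Substituting into x ≡ 10 (mod 11) gives 29t ≡ 10 (mod 11), and since 7⁻¹ ≡ 8 (mod 11), t ≡ 3. Hence x ≡ 0 + 29·3 = 87 (mod 319).
From x ≡ 87 (mod 319) write x = 87 + 319t. Substituting into x ≡ 7 (mod 41) gives 319t ≡ 2 (mod 41), and since 32⁻¹ ≡ 9 (mod 41), t ≡ 18. Hence x ≡ 87 + 319·18 = 5829 (mod 13079).
From x ≡ 5829 (mod 13079) write x = 5829 + 13079t. Substituting into x ≡ 27 (mod 49) gives 13079t ≡ 29 (mod 49), and since 45⁻¹ ≡ 12 (mod 49), t ≡ 5. Hence x ≡ 5829 + 13079·5 = 71224 (mod 640871).

71224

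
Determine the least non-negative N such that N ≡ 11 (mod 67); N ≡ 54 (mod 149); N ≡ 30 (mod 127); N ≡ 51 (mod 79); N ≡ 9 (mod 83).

7195019930

The moduli are pairwise coprime; M = 67·149·127·79·83 = 8313233437.
M/67 = 124078111; 124078111 ≡ 7 (mod 67); 7·48 ≡ 1, so inverse 48.
M/149 = 55793513; 55793513 ≡ 16 (mod 149); 16·28 ≡ 1, so inverse 28.
M/127 = 65458531; 65458531 ≡ 64 (mod 127); 64·2 ≡ 1, so inverse 2.
M/79 = 105230803; 105230803 ≡ 38 (mod 79); 38·52 ≡ 1, so inverse 52.
M/83 = 100159439; 100159439 ≡ 19 (mod 83); 19·35 ≡ 1, so inverse 35.
N ≡ 11·124078111·48 + 54·55793513·28 + 30·65458531·2 + 51·105230803·52 + 9·100159439·35 = 464422858965.
464422858965 mod 8313233437 = 7195019930.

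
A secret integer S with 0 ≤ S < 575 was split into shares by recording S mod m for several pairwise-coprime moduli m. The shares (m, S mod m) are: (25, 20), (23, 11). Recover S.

195

From S ≡ 20 (mod 25) write S = 20 + 25t. Substituting into S ≡ 11 (mod 23) gives 25t ≡ 14 (mod 23), and since 2⁻¹ ≡ 12 (mod 23), t ≡ 7. Hence S ≡ 20 + 25·7 = 195 (mod 575).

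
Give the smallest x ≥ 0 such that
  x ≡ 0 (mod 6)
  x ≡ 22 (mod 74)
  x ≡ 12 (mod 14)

96

gcd(6, 74) = 2 and 2 | (22 − 0), so the pair is consistent; merging gives x ≡ 96 (mod 222), where 222 = lcm(6, 74).
gcd(222, 14) = 2 and 2 | (12 − 96), so the pair is consistent; merging gives x ≡ 96 (mod 1554), where 1554 = lcm(222, 14).
The solution is unique modulo lcm(6, 74, 14) = 1554.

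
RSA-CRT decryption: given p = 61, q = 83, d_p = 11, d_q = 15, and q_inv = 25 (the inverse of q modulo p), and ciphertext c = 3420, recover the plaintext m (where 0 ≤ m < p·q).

4519

m₁ = c^(d_p) mod p: c ≡ 4 (mod 61), and 4^11 mod 61 = 5.
m₂ = c^(d_q) mod q: c ≡ 17 (mod 83), and 17^15 mod 83 = 37.
h = q_inv·(m₁ − m₂) mod p = 25·(5 − 37) mod 61 = 54.
m = m₂ + h·q = 37 + 54·83 = 4519.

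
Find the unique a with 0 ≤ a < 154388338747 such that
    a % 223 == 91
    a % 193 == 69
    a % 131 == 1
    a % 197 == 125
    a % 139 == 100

The moduli are pairwise coprime; N = 223·193·131·197·139 = 154388338747.
N/223 = 692324389; 692324389 ≡ 150 (mod 223); 150·168 ≡ 1, so inverse 168.
N/193 = 799939579; 799939579 ≡ 127 (mod 193); 127·38 ≡ 1, so inverse 38.
N/131 = 1178536937; 1178536937 ≡ 22 (mod 131); 22·6 ≡ 1, so inverse 6.
N/197 = 783697151; 783697151 ≡ 25 (mod 197); 25·134 ≡ 1, so inverse 134.
N/139 = 1110707473; 1110707473 ≡ 34 (mod 139); 34·45 ≡ 1, so inverse 45.
a ≡ 91·692324389·168 + 69·799939579·38 + 1·1178536937·6 + 125·783697151·134 + 100·1110707473·45 = 30813878964542.
30813878964542 mod 154388338747 = 90599553889.

90599553889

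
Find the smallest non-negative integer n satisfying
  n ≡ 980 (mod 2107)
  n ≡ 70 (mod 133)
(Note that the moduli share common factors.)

Combine the congruences pairwise.
gcd(2107, 133) = 7 and 7 | (70 − 980), so the pair is consistent; merging gives n ≡ 38906 (mod 40033), where 40033 = lcm(2107, 133).
The solution is unique modulo lcm(2107, 133) = 40033.

38906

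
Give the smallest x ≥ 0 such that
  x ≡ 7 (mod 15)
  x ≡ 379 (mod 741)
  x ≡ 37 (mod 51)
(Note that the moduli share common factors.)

58177

gcd(15, 741) = 3 and 3 | (379 − 7), so the pair is consistent; merging gives x ≡ 2602 (mod 3705), where 3705 = lcm(15, 741).
gcd(3705, 51) = 3 and 3 | (37 − 2602), so the pair is consistent; merging gives x ≡ 58177 (mod 62985), where 62985 = lcm(3705, 51).
The solution is unique modulo lcm(15, 741, 51) = 62985.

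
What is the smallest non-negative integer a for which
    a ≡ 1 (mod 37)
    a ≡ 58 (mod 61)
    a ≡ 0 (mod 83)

110224

From a ≡ 1 (mod 37) write a = 1 + 37t. Substituting into a ≡ 58 (mod 61) gives 37t ≡ 57 (mod 61), and since 37⁻¹ ≡ 33 (mod 61), t ≡ 51. Hence a ≡ 1 + 37·51 = 1888 (mod 2257).
From a ≡ 1888 (mod 2257) write a = 1888 + 2257t. Substituting into a ≡ 0 (mod 83) gives 2257t ≡ 21 (mod 83), and since 16⁻¹ ≡ 26 (mod 83), t ≡ 48. Hence a ≡ 1888 + 2257·48 = 110224 (mod 187331).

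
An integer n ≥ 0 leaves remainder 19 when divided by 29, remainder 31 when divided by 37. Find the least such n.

512

From n ≡ 19 (mod 29) write n = 19 + 29t. Substituting into n ≡ 31 (mod 37) gives 29t ≡ 12 (mod 37), and since 29⁻¹ ≡ 23 (mod 37), t ≡ 17. Hence n ≡ 19 + 29·17 = 512 (mod 1073).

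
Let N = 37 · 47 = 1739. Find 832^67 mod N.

1263

Mod 37: 832 ≡ 18; by Fermat, exponent reduces to 67 mod 36 = 31; 18^31 ≡ 5 (mod 37).
Mod 47: 832 ≡ 33; by Fermat, exponent reduces to 67 mod 46 = 21; 33^21 ≡ 41 (mod 47).
Combine by CRT: x ≡ 5 (mod 37), x ≡ 41 (mod 47) ⇒ x ≡ 1263 (mod 1739).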